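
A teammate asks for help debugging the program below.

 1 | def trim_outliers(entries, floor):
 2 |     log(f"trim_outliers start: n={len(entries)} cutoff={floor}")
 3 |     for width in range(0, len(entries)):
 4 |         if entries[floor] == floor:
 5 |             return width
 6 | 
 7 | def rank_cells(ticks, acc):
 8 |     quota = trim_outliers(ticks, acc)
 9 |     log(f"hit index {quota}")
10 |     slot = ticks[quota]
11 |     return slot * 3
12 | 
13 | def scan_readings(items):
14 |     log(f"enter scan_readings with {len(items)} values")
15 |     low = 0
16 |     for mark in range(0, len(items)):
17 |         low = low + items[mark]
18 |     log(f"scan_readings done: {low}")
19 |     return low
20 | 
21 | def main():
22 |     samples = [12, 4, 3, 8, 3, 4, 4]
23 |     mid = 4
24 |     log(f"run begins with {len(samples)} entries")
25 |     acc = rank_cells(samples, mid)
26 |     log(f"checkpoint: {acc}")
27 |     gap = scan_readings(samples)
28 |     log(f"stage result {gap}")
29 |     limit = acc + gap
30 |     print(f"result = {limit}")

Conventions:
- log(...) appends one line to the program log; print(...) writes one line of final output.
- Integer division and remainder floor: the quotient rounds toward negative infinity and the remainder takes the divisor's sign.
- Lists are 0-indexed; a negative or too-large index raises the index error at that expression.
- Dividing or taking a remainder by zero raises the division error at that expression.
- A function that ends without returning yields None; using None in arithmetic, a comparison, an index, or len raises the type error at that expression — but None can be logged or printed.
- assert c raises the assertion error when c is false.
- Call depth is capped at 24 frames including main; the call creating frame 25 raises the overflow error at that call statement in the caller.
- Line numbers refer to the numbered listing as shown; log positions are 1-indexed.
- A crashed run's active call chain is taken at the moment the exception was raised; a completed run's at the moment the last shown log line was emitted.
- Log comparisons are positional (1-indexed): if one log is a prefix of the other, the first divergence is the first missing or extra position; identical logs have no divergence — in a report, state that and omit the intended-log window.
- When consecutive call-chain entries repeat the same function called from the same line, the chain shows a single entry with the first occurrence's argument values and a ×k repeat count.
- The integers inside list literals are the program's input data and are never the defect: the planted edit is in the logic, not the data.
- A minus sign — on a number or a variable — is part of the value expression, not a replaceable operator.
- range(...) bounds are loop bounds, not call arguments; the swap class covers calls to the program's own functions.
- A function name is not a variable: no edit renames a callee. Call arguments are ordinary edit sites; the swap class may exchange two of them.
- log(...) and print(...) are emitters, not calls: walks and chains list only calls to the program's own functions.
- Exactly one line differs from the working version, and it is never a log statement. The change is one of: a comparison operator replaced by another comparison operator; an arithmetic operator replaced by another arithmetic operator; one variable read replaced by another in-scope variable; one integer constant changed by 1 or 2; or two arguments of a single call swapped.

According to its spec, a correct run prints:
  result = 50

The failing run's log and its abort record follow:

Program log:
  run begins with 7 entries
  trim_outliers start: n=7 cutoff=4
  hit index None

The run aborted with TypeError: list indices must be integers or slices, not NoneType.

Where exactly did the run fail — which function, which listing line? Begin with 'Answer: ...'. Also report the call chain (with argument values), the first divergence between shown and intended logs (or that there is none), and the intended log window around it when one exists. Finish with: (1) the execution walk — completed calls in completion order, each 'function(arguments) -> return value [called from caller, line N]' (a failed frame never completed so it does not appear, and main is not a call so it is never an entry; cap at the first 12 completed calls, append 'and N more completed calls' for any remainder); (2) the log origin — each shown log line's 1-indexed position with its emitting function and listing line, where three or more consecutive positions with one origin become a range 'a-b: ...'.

Answer: the error was raised in rank_cells, line 10.
Key observation: At log position 3 the runs split — shown 'hit index None', but the working version logs 'hit index 1'.
Call chain: main -> rank_cells([12, 4, 3, 8, 3, 4, 4], 4) (called at line 25).
First divergence: position 3; shown 'hit index None' vs intended 'hit index 1'.
Intended log window:
  1: run begins with 7 entries
  2: trim_outliers start: n=7 cutoff=4
  3: hit index 1
  4: checkpoint: 12
Execution walk:
  trim_outliers([12, 4, 3, 8, 3, 4, 4], 4) -> None  [called from rank_cells, line 8]
Log origins:
  1 — main, line 24
  2 — trim_outliers, line 2
  3 — rank_cells, line 9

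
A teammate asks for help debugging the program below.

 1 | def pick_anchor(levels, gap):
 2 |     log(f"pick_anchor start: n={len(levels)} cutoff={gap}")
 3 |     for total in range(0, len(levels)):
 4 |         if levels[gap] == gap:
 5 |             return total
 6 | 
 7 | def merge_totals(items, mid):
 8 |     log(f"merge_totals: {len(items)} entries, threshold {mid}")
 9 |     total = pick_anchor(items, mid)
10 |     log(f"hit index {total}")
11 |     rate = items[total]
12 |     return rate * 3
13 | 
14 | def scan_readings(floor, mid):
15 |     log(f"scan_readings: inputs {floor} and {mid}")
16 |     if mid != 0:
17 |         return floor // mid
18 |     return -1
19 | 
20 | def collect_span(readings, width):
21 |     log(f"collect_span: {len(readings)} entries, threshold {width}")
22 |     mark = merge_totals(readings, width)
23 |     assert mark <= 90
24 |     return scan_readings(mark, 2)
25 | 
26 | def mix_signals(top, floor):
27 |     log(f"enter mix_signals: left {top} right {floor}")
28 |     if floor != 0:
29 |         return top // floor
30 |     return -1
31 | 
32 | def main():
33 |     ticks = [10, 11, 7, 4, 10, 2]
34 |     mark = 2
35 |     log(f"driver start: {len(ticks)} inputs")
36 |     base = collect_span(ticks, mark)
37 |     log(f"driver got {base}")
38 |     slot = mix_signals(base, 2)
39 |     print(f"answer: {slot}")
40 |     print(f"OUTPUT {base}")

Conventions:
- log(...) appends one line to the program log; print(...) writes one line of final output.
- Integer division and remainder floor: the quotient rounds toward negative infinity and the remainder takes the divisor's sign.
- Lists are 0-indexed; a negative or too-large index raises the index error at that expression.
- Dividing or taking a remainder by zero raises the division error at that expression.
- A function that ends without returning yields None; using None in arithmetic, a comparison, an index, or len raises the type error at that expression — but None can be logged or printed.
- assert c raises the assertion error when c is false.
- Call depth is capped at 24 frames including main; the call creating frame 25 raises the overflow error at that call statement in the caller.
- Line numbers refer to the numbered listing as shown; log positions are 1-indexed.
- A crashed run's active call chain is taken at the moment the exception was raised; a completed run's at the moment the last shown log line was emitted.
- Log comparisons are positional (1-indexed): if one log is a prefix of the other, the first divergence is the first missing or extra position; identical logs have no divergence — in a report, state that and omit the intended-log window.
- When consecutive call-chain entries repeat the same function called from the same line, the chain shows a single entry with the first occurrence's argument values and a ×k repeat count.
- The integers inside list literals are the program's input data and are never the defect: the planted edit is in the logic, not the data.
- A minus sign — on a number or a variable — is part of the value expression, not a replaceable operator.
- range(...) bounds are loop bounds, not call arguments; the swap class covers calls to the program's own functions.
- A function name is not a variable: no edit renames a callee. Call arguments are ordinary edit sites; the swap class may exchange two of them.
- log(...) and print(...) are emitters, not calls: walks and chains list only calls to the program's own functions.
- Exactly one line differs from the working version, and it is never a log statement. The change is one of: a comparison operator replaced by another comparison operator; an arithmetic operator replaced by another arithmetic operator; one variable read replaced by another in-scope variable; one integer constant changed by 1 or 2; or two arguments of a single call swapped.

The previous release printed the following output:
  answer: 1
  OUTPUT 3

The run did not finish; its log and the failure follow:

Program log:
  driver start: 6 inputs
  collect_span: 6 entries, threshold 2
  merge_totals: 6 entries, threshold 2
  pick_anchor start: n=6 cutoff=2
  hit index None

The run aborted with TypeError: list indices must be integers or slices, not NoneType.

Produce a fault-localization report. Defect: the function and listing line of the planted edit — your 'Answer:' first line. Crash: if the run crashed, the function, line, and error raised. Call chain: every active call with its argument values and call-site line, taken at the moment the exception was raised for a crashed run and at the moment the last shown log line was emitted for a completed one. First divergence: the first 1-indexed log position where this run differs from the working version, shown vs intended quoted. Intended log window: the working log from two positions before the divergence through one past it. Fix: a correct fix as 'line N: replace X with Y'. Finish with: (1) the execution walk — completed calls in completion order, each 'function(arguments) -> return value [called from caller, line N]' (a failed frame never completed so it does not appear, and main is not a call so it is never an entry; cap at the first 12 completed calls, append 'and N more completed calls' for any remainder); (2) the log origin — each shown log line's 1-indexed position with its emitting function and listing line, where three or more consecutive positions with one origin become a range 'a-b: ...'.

Answer: the defect is in pick_anchor at line 4.
The tell: The log first diverges at position 5: the faulty run prints 'hit index None' where the working version prints 'hit index 5'.
Crash: merge_totals, line 11, TypeError.
Call chain: main -> collect_span([10, 11, 7, 4, 10, 2], 2) (called at line 36) -> merge_totals([10, 11, 7, 4, 10, 2], 2) (called at line 22).
First divergence: position 5 — shown 'hit index None', intended 'hit index 5'.
Intended log window:
  3: merge_totals: 6 entries, threshold 2
  4: pick_anchor start: n=6 cutoff=2
  5: hit index 5
  6: scan_readings: inputs 6 and 2
Execution walk:
  pick_anchor([10, 11, 7, 4, 10, 2], 2) -> None  [called from merge_totals, line 9]
Log line origins:
  1: from main, line 35
  2: from collect_span, line 21
  3: from merge_totals, line 8
  4: from pick_anchor, line 2
  5: from merge_totals, line 10
A correct fix: line 4: replace `levels[gap]` with `levels[total]`.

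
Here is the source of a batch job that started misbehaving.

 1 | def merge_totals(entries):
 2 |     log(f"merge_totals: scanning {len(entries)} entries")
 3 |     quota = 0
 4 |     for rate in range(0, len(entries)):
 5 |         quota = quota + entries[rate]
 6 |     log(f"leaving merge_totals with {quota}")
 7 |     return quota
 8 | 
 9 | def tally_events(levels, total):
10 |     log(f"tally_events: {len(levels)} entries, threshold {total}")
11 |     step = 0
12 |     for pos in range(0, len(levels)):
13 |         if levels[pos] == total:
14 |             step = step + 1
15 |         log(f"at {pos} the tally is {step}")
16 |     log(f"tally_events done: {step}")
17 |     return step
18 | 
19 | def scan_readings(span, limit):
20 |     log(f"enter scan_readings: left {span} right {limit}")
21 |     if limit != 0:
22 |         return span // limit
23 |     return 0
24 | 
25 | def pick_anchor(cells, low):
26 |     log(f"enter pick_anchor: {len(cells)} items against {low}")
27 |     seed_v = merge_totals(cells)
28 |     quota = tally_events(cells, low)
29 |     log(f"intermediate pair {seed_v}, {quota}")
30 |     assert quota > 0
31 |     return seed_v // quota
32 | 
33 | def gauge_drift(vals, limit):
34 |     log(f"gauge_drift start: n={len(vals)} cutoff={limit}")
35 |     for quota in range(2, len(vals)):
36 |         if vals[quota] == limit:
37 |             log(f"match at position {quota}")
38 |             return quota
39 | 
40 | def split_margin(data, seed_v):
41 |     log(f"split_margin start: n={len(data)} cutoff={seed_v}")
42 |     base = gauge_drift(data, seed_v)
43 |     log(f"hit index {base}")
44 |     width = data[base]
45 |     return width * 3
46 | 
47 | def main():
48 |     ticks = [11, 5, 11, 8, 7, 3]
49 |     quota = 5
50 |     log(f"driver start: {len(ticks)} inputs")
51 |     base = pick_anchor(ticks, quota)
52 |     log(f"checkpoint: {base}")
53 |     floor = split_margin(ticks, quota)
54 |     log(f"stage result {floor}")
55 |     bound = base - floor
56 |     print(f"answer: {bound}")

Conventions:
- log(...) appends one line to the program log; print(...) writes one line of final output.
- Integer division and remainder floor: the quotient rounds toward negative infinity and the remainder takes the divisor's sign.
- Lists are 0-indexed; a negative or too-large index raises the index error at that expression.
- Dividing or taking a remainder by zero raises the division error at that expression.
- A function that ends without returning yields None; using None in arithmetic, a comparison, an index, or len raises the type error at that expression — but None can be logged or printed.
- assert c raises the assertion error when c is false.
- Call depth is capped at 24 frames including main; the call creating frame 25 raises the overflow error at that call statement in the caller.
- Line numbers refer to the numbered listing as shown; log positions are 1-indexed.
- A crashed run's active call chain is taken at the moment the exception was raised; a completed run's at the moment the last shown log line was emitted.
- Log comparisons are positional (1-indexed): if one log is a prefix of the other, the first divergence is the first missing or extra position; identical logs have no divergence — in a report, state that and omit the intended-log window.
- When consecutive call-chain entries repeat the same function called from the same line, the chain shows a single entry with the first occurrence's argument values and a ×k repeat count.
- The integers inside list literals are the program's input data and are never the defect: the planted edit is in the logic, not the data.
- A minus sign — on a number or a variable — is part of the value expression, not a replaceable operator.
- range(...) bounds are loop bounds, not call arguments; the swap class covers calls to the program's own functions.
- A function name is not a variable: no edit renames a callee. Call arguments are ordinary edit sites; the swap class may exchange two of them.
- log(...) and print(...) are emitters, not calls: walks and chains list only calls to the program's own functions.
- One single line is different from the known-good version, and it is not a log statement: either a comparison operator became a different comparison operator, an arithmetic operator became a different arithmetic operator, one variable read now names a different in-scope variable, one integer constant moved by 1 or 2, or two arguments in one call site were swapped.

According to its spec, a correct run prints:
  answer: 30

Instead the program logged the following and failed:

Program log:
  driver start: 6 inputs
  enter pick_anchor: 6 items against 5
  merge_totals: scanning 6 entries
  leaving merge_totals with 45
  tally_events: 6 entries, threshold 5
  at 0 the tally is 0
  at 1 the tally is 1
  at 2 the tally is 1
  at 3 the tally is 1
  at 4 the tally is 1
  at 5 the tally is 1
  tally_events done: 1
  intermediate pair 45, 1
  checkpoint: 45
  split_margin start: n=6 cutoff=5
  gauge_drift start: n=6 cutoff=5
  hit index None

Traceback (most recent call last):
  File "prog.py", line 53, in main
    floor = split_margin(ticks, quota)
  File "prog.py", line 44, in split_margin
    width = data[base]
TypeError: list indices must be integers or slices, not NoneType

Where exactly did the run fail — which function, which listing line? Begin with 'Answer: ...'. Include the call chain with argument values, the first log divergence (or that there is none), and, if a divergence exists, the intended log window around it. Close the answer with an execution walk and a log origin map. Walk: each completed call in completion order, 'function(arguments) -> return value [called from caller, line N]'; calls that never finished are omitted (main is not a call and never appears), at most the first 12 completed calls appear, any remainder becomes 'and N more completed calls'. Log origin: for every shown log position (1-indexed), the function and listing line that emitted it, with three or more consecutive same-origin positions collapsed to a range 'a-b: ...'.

Answer: the error was raised in split_margin, line 44.
The tell: Everything matches until log position 17, which reads 'hit index None' in place of 'match at position 1'.
Call chain: main -> split_margin([11, 5, 11, 8, 7, 3], 5) (called at line 53).
First divergence: at position 17 the run shows 'hit index None' where the working version logs 'match at position 1'.
Intended log window:
  15: split_margin start: n=6 cutoff=5
  16: gauge_drift start: n=6 cutoff=5
  17: match at position 1
  18: hit index 1
Execution walk:
  merge_totals([11, 5, 11, 8, 7, 3]) -> 45  [called from pick_anchor, line 27]
  tally_events([11, 5, 11, 8, 7, 3], 5) -> 1  [called from pick_anchor, line 28]
  pick_anchor([11, 5, 11, 8, 7, 3], 5) -> 45  [called from main, line 51]
  gauge_drift([11, 5, 11, 8, 7, 3], 5) -> None  [called from split_margin, line 42]
Log origin:
  1: emitted by main (line 50)
  2: emitted by pick_anchor (line 26)
  3: emitted by merge_totals (line 2)
  4: emitted by merge_totals (line 6)
  5: emitted by tally_events (line 10)
  6-11: emitted by tally_events (line 15)
  12: emitted by tally_events (line 16)
  13: emitted by pick_anchor (line 29)
  14: emitted by main (line 52)
  15: emitted by split_margin (line 41)
  16: emitted by gauge_drift (line 34)
  17: emitted by split_margin (line 43)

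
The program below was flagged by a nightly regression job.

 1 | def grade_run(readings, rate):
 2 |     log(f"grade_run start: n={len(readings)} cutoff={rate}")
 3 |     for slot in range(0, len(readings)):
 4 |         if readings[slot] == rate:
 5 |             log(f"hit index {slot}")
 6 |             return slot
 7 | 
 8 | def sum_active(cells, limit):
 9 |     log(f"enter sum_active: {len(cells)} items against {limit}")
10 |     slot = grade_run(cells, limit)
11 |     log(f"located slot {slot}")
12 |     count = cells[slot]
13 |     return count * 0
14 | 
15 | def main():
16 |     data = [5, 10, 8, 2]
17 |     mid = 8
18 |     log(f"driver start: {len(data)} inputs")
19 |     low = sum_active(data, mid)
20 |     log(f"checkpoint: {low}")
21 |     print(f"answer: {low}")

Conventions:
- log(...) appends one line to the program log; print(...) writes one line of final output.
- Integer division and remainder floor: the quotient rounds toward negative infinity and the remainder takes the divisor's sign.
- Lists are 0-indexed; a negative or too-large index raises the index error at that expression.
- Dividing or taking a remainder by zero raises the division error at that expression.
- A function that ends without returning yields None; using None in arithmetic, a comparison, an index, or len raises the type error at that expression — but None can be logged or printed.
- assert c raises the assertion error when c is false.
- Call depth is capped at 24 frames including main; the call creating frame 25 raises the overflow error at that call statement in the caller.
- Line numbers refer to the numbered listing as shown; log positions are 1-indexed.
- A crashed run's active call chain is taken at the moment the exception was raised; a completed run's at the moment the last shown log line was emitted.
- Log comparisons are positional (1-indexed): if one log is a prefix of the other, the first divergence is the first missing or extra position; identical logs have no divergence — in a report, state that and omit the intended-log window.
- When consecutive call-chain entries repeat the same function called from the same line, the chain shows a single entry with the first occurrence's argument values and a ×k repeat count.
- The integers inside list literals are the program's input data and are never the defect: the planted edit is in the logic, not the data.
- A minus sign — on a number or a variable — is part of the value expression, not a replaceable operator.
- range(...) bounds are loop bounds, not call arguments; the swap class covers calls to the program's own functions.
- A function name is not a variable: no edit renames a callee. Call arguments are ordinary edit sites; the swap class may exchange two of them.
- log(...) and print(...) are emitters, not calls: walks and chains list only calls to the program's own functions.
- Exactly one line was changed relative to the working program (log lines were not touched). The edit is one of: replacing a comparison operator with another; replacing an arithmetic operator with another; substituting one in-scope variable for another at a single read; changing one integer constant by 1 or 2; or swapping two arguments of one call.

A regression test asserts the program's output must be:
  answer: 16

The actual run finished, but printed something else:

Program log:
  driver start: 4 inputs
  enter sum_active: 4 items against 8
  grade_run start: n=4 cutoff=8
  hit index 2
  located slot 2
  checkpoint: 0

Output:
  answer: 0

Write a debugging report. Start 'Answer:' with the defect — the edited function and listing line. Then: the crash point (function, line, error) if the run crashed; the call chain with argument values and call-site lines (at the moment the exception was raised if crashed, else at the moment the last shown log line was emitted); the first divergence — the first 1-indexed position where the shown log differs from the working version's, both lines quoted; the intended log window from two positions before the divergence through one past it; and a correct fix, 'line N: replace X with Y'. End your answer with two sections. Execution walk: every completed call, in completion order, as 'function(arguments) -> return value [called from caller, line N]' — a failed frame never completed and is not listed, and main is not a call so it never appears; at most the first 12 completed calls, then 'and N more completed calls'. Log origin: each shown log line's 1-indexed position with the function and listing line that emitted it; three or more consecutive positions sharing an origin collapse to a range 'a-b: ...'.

Answer: the defect is in sum_active at line 13.
Key fact: Log line 6 is where behavior first shows: 'checkpoint: 0' appears instead of 'checkpoint: 16'.
Call chain: main.
First divergence: at position 6 the run shows 'checkpoint: 0' where the working version logs 'checkpoint: 16'.
Intended log window:
  4: hit index 2
  5: located slot 2
  6: checkpoint: 16
Execution walk:
  grade_run([5, 10, 8, 2], 8) -> 2  [called from sum_active, line 10]
  sum_active([5, 10, 8, 2], 8) -> 0  [called from main, line 19]
Log line origins:
  1 — main, line 18
  2 — sum_active, line 9
  3 — grade_run, line 2
  4 — grade_run, line 5
  5 — sum_active, line 11
  6 — main, line 20
A correct fix: line 13: replace `0` with `2`.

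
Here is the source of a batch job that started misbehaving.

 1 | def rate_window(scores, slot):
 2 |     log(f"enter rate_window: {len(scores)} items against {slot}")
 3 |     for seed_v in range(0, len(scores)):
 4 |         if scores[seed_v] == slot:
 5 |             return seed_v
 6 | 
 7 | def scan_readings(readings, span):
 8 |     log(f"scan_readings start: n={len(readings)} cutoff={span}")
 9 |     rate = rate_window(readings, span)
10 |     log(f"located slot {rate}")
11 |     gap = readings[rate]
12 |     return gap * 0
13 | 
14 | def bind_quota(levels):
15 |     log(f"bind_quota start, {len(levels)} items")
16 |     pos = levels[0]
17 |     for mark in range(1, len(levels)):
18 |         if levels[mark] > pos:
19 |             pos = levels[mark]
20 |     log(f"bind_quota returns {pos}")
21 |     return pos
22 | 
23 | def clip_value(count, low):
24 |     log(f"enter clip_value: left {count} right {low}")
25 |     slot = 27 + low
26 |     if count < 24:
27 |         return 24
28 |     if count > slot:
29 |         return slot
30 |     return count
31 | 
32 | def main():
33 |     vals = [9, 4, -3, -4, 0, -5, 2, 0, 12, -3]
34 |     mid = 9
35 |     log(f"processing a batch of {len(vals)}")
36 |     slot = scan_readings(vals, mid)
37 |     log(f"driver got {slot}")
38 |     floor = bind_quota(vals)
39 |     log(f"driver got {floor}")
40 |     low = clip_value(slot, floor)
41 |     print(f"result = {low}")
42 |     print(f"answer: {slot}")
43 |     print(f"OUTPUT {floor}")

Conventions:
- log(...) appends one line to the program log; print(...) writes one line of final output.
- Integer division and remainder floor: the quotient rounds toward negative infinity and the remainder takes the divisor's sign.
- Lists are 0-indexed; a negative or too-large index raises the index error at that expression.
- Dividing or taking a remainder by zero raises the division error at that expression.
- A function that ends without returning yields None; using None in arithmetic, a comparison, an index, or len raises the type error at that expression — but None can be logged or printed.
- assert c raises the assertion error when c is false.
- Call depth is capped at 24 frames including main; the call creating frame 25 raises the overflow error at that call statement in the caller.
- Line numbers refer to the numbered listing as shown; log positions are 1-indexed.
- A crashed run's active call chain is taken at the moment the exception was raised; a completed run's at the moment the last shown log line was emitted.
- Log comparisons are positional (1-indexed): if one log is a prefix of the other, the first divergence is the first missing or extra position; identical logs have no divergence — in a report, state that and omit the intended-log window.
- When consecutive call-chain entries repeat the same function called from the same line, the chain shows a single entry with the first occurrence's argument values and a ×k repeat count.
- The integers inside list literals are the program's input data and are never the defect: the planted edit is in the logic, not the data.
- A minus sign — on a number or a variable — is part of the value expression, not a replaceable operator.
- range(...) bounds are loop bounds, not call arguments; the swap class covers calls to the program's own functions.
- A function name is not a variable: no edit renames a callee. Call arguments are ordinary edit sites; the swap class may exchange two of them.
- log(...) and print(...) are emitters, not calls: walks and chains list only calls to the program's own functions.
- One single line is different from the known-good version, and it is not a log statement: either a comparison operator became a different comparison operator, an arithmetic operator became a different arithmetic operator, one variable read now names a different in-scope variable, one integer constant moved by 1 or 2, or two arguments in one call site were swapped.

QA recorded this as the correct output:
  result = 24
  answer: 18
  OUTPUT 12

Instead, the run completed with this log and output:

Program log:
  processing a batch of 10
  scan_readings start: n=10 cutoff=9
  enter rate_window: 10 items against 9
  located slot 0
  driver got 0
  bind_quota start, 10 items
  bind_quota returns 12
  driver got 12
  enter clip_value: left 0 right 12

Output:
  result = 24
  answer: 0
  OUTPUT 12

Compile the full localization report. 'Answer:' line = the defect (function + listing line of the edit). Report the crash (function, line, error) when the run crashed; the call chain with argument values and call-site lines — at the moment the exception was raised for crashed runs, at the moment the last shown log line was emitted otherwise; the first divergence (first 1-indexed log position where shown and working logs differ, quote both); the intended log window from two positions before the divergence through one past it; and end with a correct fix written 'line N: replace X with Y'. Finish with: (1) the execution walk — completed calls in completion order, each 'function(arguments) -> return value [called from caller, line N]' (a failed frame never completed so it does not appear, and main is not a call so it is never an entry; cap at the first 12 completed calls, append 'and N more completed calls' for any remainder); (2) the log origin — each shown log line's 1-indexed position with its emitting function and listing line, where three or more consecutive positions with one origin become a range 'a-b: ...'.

Answer: the defect is in scan_readings at line 12.
Key fact: Position 5 is the first bad log line: 'driver got 0' should read 'driver got 18'.
Call chain: main -> clip_value(0, 12) (called at line 40).
First divergence: position 5 — the shown line 'driver got 0' should read 'driver got 18'.
Intended log window:
  3: enter rate_window: 10 items against 9
  4: located slot 0
  5: driver got 18
  6: bind_quota start, 10 items
Execution walk:
  rate_window([9, 4, -3, -4, 0, -5, 2, 0, 12, -3], 9) -> 0  [called from scan_readings, line 9]
  scan_readings([9, 4, -3, -4, 0, -5, 2, 0, 12, -3], 9) -> 0  [called from main, line 36]
  bind_quota([9, 4, -3, -4, 0, -5, 2, 0, 12, -3]) -> 12  [called from main, line 38]
  clip_value(0, 12) -> 24  [called from main, line 40]
Log origin:
  1: from main, line 35
  2: from scan_readings, line 8
  3: from rate_window, line 2
  4: from scan_readings, line 10
  5: from main, line 37
  6: from bind_quota, line 15
  7: from bind_quota, line 20
  8: from main, line 39
  9: from clip_value, line 24
A correct fix: line 12: replace `0` with `2`.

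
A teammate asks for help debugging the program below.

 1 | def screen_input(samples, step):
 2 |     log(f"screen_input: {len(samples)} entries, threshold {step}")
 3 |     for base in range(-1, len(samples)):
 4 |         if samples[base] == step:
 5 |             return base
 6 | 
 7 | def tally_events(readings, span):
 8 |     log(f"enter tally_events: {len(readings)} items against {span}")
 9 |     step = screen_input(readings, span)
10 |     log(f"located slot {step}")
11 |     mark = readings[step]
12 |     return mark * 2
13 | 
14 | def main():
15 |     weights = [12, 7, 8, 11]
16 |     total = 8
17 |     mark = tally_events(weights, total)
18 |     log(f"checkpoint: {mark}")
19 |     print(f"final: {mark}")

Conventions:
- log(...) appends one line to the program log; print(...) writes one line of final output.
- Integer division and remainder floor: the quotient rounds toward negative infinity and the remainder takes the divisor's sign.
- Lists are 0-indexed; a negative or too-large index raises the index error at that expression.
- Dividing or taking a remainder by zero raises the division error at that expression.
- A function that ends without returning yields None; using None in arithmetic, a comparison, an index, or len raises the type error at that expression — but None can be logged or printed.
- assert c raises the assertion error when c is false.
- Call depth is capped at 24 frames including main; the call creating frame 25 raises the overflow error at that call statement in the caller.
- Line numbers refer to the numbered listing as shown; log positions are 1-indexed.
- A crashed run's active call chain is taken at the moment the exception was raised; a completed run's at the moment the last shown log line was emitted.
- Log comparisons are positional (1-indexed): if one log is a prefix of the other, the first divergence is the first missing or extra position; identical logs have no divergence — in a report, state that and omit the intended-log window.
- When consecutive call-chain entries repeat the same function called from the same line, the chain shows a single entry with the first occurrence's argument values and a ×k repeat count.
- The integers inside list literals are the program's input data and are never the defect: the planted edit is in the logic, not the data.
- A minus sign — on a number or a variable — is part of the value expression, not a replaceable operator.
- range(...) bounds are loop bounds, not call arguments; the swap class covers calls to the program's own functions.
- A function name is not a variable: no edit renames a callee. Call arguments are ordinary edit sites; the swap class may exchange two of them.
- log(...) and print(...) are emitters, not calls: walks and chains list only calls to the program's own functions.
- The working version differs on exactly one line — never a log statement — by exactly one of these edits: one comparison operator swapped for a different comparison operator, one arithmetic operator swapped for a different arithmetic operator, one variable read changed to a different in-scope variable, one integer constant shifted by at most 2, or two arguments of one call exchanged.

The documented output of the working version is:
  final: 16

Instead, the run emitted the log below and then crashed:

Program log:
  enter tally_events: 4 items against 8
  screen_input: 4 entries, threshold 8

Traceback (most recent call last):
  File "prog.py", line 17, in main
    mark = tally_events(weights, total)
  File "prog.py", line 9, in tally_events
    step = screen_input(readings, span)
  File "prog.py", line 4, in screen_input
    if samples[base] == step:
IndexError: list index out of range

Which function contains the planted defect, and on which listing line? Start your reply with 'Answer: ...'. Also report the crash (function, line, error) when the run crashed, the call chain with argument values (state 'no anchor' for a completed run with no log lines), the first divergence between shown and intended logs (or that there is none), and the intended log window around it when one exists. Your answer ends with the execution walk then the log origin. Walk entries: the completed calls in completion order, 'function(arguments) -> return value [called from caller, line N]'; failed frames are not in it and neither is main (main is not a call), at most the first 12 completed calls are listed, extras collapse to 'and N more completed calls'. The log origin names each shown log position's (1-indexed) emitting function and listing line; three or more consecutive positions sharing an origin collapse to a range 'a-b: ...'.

Answer: the defect is in screen_input at line 3.
Core observation: After 2 matching log lines the faulty run goes silent, while the working version continues with 'located slot 2'.
Crash: screen_input, line 4, IndexError.
Call chain: main -> tally_events([12, 7, 8, 11], 8) (called at line 17) -> screen_input([12, 7, 8, 11], 8) (called at line 9).
First divergence: position 3 — the faulty run's log ends after 2 lines; the working version continues with 'located slot 2'.
Intended log window:
  1: enter tally_events: 4 items against 8
  2: screen_input: 4 entries, threshold 8
  3: located slot 2
  4: checkpoint: 16
Execution walk:
  (no call completed)
Log line origins:
  1: from tally_events, line 8
  2: from screen_input, line 2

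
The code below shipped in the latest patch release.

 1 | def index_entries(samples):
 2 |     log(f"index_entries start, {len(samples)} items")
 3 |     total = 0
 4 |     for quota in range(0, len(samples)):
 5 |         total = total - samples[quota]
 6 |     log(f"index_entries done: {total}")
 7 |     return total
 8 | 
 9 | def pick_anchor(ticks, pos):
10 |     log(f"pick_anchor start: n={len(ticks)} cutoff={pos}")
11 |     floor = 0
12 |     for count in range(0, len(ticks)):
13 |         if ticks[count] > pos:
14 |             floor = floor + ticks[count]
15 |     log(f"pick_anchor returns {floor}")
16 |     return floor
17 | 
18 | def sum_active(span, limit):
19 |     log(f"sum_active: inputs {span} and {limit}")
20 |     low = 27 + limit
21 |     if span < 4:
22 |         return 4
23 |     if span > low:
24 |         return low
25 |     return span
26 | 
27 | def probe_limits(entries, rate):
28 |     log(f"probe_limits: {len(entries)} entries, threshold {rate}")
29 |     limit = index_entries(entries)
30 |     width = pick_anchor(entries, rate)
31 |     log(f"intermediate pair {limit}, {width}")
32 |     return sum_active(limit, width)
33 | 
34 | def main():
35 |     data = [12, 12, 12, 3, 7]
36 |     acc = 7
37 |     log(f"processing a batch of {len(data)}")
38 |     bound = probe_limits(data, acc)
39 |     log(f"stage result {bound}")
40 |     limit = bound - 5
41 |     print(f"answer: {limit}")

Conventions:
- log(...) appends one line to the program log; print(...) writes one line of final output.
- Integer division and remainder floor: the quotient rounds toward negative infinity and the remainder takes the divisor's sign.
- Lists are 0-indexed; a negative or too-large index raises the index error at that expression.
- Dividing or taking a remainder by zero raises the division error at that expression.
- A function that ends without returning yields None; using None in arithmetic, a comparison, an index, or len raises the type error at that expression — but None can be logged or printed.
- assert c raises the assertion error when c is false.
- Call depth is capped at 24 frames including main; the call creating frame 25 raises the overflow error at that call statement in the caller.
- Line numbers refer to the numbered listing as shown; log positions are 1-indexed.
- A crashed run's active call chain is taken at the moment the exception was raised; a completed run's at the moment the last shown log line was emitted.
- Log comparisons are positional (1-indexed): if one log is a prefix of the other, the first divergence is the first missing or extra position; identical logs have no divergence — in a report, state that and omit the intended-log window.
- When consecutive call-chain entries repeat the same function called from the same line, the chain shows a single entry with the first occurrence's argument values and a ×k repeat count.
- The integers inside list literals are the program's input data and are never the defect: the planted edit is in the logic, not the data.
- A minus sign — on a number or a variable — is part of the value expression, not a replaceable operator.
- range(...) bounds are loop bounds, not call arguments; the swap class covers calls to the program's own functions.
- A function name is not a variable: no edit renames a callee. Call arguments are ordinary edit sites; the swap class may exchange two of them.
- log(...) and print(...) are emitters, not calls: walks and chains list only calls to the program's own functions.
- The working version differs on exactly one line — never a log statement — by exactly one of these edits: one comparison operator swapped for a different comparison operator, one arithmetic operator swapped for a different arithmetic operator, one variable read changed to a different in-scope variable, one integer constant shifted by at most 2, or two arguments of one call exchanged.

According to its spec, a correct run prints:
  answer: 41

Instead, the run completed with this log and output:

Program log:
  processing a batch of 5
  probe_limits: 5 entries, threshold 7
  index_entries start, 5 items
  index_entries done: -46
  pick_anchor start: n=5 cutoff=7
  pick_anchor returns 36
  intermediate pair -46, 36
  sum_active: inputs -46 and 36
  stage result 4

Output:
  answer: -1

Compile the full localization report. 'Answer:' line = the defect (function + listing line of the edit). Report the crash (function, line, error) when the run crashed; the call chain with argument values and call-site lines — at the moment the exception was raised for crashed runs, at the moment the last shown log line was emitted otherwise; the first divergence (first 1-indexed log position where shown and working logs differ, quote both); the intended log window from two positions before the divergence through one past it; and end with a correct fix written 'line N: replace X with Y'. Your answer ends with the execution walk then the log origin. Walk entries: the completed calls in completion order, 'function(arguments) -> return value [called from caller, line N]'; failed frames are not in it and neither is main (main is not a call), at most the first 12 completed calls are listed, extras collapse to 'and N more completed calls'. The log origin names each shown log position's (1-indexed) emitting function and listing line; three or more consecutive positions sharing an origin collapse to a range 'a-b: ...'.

Answer: the defect is in index_entries at line 5.
Key observation: Position 4 is the first bad log line: 'index_entries done: -46' should read 'index_entries done: 46'.
Call chain: main.
First divergence: position 4 — shown 'index_entries done: -46', intended 'index_entries done: 46'.
Intended log window:
  2: probe_limits: 5 entries, threshold 7
  3: index_entries start, 5 items
  4: index_entries done: 46
  5: pick_anchor start: n=5 cutoff=7
Execution walk:
  index_entries([12, 12, 12, 3, 7]) -> -46  [called from probe_limits, line 29]
  pick_anchor([12, 12, 12, 3, 7], 7) -> 36  [called from probe_limits, line 30]
  sum_active(-46, 36) -> 4  [called from probe_limits, line 32]
  probe_limits([12, 12, 12, 3, 7], 7) -> 4  [called from main, line 38]
Origin of each log line:
  1: emitted by main (line 37)
  2: emitted by probe_limits (line 28)
  3: emitted by index_entries (line 2)
  4: emitted by index_entries (line 6)
  5: emitted by pick_anchor (line 10)
  6: emitted by pick_anchor (line 15)
  7: emitted by probe_limits (line 31)
  8: emitted by sum_active (line 19)
  9: emitted by main (line 39)
A correct fix: line 5: replace `-` with `+`.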